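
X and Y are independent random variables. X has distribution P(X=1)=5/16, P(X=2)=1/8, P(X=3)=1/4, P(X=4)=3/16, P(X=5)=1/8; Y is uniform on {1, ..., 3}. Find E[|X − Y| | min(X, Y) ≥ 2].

25/22

P(min(X, Y) ≥ 2) = 11/24.
Summing |X−Y|·P(x,y) over outcomes with min(X, Y) ≥ 2 gives 25/48.
E[|X − Y| | min(X, Y) ≥ 2] = (25/48) / (11/24) = 25/22.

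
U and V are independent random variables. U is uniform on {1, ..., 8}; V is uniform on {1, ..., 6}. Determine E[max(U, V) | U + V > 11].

22/3

Outcomes with U + V > 11: (6,6), (7,5), (7,6), (8,4), (8,5), (8,6), each with probability 1/48.
E[max(U, V) | U + V > 11] = (6 + 7 + 7 + 8 + 8 + 8) / 6 = 22/3.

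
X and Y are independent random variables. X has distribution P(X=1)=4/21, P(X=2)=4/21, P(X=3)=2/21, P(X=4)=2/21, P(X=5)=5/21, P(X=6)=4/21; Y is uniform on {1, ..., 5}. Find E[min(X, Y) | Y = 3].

17/7

P(Y = 3) = 1/5.
Summing min(X,Y)·P(x,y) over outcomes with Y = 3 gives 17/35.
E[min(X, Y) | Y = 3] = (17/35) / (1/5) = 17/7.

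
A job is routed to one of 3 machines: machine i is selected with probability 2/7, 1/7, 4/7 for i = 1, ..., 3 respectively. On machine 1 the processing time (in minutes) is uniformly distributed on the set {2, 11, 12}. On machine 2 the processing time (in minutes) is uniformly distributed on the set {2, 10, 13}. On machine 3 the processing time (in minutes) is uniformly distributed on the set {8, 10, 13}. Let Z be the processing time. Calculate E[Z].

E[Z | machine 1] = (2+11+12)/3 = 25/3.
E[Z | machine 2] = (2+10+13)/3 = 25/3.
E[Z | machine 3] = (8+10+13)/3 = 31/3.
E[Z] = (2/7)·(25/3) + (1/7)·(25/3) + (4/7)·(31/3) = 199/21.

199/21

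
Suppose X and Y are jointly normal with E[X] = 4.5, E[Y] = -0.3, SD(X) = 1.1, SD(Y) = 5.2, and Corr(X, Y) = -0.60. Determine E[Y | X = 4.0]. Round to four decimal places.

1.1182

For a bivariate normal, E[Y | X=x] = μ_Y + ρ·(σ_Y/σ_X)·(x − μ_X).
E[Y | X=4.0] = -0.3 + (-0.60)·(5.2/1.1)·(4.0 − (4.5)) = -0.3 + (-2.8364)·(-0.5) = 1.1182.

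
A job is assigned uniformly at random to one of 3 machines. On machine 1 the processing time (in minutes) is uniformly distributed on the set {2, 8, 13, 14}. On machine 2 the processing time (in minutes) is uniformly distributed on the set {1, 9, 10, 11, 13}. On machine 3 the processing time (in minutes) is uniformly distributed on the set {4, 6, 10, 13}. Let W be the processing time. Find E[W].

E[W | machine 1] = (2+8+13+14)/4 = 37/4.
E[W | machine 2] = (1+9+10+11+13)/5 = 44/5.
E[W | machine 3] = (4+6+10+13)/4 = 33/4.
E[W] = (1/3)·(37/4) + (1/3)·(44/5) + (1/3)·(33/4) = 263/30.

263/30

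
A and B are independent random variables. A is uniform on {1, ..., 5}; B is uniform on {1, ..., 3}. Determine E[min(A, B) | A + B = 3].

1

P(A + B = 3) = 2/15.
Summing min(A,B)·P(x,y) over outcomes with A + B = 3 gives 2/15.
E[min(A, B) | A + B = 3] = (2/15) / (2/15) = 1.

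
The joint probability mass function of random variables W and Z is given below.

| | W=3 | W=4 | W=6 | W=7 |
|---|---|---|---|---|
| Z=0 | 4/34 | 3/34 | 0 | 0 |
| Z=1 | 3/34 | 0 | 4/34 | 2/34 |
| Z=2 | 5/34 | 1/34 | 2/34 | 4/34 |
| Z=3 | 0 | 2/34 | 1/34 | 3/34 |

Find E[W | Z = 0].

24/7

P(Z = 0) = 7/34.
Σ W·P over the event = 3·(4/34) + 4·(3/34) = 12/17.
E[W | Z = 0] = (12/17) / (7/34) = 24/7.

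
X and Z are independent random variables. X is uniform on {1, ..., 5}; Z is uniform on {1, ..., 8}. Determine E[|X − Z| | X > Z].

Outcomes with X > Z: (2,1), (3,1), (3,2), (4,1), (4,2), (4,3), (5,1), (5,2), (5,3), (5,4), each with probability 1/40.
E[|X − Z| | X > Z] = (1 + 2 + 1 + 3 + 2 + 1 + 4 + 3 + 2 + 1) / 10 = 2.

2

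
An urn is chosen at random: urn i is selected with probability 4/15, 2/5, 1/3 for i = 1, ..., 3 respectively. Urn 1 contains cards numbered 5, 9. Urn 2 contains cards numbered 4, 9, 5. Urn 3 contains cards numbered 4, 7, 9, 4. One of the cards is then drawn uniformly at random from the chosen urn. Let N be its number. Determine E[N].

94/15

E[N | urn 1] = (5+9)/2 = 7.
E[N | urn 2] = (4+9+5)/3 = 6.
E[N | urn 3] = (4+7+9+4)/4 = 6.
By the law of total expectation,
E[N] = (4/15)·(7) + (2/5)·(6) + (1/3)·(6) = 94/15.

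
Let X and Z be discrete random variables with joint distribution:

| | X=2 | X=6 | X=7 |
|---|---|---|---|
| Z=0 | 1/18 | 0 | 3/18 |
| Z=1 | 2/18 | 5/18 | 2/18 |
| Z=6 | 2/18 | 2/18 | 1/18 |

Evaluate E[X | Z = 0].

P(Z = 0) = 2/9.
Summing X·P(X=x,Z=y) over the conditioning event gives 23/18.
E[X | Z = 0] = (23/18) / (2/9) = 23/4.

23/4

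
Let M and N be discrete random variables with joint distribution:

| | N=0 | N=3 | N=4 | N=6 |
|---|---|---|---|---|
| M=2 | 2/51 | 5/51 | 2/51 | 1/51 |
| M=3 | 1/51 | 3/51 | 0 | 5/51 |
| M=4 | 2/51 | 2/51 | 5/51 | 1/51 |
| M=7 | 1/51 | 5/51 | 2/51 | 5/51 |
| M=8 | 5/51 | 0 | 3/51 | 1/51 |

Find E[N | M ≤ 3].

68/19

P(M ≤ 3) = 19/51.
Summing N·P(M=x,N=y) over the conditioning event gives 4/3.
E[N | M ≤ 3] = (4/3) / (19/51) = 68/19.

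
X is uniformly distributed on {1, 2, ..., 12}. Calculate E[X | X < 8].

Given X < 8, X is equally likely to be any of {1, 2, 3, 4, 5, 6, 7}.
E[X | X < 8] = (1 + 2 + 3 + 4 + 5 + 6 + 7) / 7 = 4.

4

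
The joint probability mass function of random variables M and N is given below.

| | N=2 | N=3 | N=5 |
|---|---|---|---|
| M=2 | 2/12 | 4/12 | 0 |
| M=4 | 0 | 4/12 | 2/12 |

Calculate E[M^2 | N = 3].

10

P(N = 3) = 2/3.
Σ M^2·P over the event = 4·(4/12) + 16·(4/12) = 20/3.
E[M^2 | N = 3] = (20/3) / (2/3) = 10.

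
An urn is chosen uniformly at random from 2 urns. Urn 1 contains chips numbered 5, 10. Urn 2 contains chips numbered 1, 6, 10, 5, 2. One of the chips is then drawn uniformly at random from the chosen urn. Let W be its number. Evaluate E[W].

123/20

E[W | urn 1] = (5+10)/2 = 15/2.
E[W | urn 2] = (1+6+10+5+2)/5 = 24/5.
By the law of total expectation,
E[W] = (1/2)·(15/2) + (1/2)·(24/5) = 123/20.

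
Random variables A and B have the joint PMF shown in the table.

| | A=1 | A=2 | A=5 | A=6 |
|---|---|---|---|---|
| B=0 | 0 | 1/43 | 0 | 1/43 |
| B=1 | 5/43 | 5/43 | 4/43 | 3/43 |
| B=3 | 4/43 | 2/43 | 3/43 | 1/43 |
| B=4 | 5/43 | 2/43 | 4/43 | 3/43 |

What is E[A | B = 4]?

47/14

P(B = 4) = 14/43.
Summing A·P(A=x,B=y) over the conditioning event gives 47/43.
E[A | B = 4] = (47/43) / (14/43) = 47/14.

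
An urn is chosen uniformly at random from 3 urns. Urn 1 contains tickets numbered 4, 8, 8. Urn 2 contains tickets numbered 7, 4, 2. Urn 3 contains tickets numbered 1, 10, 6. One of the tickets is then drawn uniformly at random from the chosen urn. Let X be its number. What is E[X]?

E[X | urn 1] = (4+8+8)/3 = 20/3.
E[X | urn 2] = (7+4+2)/3 = 13/3.
E[X | urn 3] = (1+10+6)/3 = 17/3.
By the law of total expectation,
E[X] = (1/3)·(20/3) + (1/3)·(13/3) + (1/3)·(17/3) = 50/9.

50/9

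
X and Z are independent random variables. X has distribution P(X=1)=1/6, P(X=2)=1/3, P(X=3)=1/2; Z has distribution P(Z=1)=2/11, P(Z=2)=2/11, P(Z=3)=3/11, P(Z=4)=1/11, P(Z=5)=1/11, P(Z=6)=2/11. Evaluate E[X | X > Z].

11/4

P(X > Z) = 8/33.
Summing X·P(x,y) over outcomes with X > Z gives 2/3.
E[X | X > Z] = (2/3) / (8/33) = 11/4.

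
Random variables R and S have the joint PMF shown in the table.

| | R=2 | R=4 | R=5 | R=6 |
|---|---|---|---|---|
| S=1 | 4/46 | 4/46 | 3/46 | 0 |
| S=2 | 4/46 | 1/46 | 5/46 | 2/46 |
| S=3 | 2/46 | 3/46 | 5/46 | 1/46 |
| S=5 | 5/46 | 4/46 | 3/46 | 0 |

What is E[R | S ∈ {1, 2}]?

P(S ∈ {1, 2}) = 1/2.
Σ R·P over the event = 2·(4/46) + 2·(4/46) + 4·(4/46) + 4·(1/46) + 5·(3/46) + 5·(5/46) + 6·(2/46) = 44/23.
E[R | S ∈ {1, 2}] = (44/23) / (1/2) = 88/23.

88/23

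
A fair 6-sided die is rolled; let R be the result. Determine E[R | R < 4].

2

Given R < 4, R is equally likely to be any of {1, 2, 3}.
E[R | R < 4] = (1 + 2 + 3) / 3 = 2.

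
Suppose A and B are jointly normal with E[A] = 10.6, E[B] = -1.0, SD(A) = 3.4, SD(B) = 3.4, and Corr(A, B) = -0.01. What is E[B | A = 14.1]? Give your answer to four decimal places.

E[B | A=x] = μ_B + ρ(σ_B/σ_A)(x − μ_A) for jointly normal variables.
E[B | A=14.1] = -1.0 + (-0.01)·(3.4/3.4)·(14.1 − (10.6)) = -1.0 + (-0.01)·(3.5) = -1.0350.

-1.0350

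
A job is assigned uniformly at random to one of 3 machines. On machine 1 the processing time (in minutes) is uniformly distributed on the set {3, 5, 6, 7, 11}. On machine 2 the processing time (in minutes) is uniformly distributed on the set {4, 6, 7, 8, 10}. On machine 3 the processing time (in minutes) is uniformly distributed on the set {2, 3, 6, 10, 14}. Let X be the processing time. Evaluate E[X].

34/5

E[X | machine 1] = (3+5+6+7+11)/5 = 32/5.
E[X | machine 2] = (4+6+7+8+10)/5 = 7.
E[X | machine 3] = (2+3+6+10+14)/5 = 7.
E[X] = (1/3)·(32/5) + (1/3)·(7) + (1/3)·(7) = 34/5.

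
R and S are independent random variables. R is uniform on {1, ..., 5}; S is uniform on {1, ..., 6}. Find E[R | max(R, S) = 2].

5/3

Outcomes with max(R, S) = 2: (1,2), (2,1), (2,2), each with probability 1/30.
E[R | max(R, S) = 2] = (1 + 2 + 2) / 3 = 5/3.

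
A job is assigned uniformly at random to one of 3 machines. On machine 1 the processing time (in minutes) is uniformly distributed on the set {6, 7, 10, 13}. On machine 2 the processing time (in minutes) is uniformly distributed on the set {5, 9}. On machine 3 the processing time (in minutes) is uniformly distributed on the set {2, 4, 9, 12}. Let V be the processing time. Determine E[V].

91/12

E[V | machine 1] = (6+7+10+13)/4 = 9.
E[V | machine 2] = (5+9)/2 = 7.
E[V | machine 3] = (2+4+9+12)/4 = 27/4.
E[V] = (1/3)·(9) + (1/3)·(7) + (1/3)·(27/4) = 91/12.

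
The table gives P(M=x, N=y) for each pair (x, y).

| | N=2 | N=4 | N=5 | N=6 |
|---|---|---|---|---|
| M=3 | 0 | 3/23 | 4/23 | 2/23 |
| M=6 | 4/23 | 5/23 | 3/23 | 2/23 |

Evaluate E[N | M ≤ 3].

44/9

P(M ≤ 3) = 9/23.
Σ N·P over the event = 4·(3/23) + 5·(4/23) + 6·(2/23) = 44/23.
E[N | M ≤ 3] = (44/23) / (9/23) = 44/9.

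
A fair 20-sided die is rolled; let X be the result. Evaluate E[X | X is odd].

Given X is odd, X is equally likely to be any of {1, 3, 5, 7, 9, 11, 13, 15, 17, 19}.
E[X | X is odd] = (1 + 3 + 5 + 7 + 9 + 11 + 13 + 15 + 17 + 19) / 10 = 10.

10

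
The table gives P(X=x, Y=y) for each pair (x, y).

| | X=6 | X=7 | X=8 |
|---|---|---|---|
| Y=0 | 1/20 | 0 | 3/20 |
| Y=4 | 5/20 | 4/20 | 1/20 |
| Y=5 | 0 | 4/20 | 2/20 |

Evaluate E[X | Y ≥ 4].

P(Y ≥ 4) = 4/5.
Σ X·P over the event = 6·(5/20) + 7·(4/20) + 7·(4/20) + 8·(1/20) + 8·(2/20) = 11/2.
E[X | Y ≥ 4] = (11/2) / (4/5) = 55/8.

55/8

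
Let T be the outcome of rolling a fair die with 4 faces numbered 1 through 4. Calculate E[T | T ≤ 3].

Given T ≤ 3, T is equally likely to be any of {1, 2, 3}.
E[T | T ≤ 3] = (1 + 2 + 3) / 3 = 2.

2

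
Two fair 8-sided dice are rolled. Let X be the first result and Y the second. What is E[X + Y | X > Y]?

P(X > Y) = 7/16.
Summing (X+Y)·P(x,y) over outcomes with X > Y gives 63/16.
E[X + Y | X > Y] = (63/16) / (7/16) = 9.

9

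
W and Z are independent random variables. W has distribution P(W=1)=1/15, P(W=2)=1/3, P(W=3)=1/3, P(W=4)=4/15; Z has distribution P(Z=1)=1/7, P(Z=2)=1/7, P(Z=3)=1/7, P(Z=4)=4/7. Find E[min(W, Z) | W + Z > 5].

199/69

P(W + Z > 5) = 23/35.
Summing min(W,Z)·P(x,y) over outcomes with W + Z > 5 gives 199/105.
E[min(W, Z) | W + Z > 5] = (199/105) / (23/35) = 199/69.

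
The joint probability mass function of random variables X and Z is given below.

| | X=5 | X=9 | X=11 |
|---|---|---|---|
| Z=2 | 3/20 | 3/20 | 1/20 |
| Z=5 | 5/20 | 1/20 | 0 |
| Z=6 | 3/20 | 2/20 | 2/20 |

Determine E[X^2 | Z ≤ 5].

645/13

P(Z ≤ 5) = 13/20.
Σ X^2·P over the event = 25·(3/20) + 25·(5/20) + 81·(3/20) + 81·(1/20) + 121·(1/20) = 129/4.
E[X^2 | Z ≤ 5] = (129/4) / (13/20) = 645/13.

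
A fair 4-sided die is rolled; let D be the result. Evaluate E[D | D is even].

Given D is even, D is equally likely to be any of {2, 4}.
E[D | D is even] = (2 + 4) / 2 = 3.

3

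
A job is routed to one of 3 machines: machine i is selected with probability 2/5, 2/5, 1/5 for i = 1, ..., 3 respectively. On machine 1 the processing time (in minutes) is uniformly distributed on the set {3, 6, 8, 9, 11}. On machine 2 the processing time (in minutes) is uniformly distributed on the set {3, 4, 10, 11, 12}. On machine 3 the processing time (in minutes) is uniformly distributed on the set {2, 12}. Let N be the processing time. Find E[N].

189/25

E[N | machine 1] = (3+6+8+9+11)/5 = 37/5.
E[N | machine 2] = (3+4+10+11+12)/5 = 8.
E[N | machine 3] = (2+12)/2 = 7.
By the law of total expectation,
E[N] = (2/5)·(37/5) + (2/5)·(8) + (1/5)·(7) = 189/25.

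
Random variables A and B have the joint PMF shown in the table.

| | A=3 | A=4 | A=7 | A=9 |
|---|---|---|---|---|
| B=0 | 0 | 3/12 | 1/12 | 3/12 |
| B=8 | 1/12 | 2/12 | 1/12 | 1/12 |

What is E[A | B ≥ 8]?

P(B ≥ 8) = 5/12.
Σ A·P over the event = 3·(1/12) + 4·(2/12) + 7·(1/12) + 9·(1/12) = 9/4.
E[A | B ≥ 8] = (9/4) / (5/12) = 27/5.

27/5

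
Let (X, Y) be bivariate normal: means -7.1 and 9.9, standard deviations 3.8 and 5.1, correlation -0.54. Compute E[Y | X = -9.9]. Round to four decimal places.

11.9293

E[Y | X=x] = μ_Y + ρ(σ_Y/σ_X)(x − μ_X) for jointly normal variables.
E[Y | X=-9.9] = 9.9 + (-0.54)·(5.1/3.8)·(-9.9 − (-7.1)) = 9.9 + (-0.72474)·(-2.8) = 11.9293.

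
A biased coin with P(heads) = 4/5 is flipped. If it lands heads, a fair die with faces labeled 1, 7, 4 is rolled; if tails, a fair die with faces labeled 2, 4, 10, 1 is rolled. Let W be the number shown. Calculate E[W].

81/20

E[W | heads] = (1+7+4)/3 = 4.
E[W | tails] = (2+4+10+1)/4 = 17/4.
By the law of total expectation,
E[W] = (4/5)·(4) + (1/5)·(17/4) = 81/20.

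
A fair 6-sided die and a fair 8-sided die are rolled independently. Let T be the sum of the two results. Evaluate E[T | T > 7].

P(T > 7) = 9/16.
Σ over the event: 8·1/8 + 9·1/8 + 10·5/48 + 11·1/12 + 12·1/16 + 13·1/24 + 14·1/48 = 17/3.
E[T | T > 7] = (17/3) / (9/16) = 272/27.

272/27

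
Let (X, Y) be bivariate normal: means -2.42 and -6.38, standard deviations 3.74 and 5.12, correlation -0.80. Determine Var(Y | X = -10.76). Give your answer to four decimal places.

9.4372

For a bivariate normal, Var(Y | X=x) = σ_Y²(1 − ρ²).
Var(Y | X=-10.76) = (5.12)²·(1 − (-0.80)²) = 26.2144·0.36 = 9.4372.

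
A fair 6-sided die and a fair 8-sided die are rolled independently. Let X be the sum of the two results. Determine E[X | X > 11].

38/3

P(X > 11) = 1/8.
Σ over the event: 12·1/16 + 13·1/24 + 14·1/48 = 19/12.
E[X | X > 11] = (19/12) / (1/8) = 38/3.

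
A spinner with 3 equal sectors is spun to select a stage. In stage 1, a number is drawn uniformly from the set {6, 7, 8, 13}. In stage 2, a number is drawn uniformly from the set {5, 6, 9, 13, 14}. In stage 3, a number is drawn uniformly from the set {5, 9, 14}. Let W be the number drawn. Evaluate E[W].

E[W | stage 1] = (6+7+8+13)/4 = 17/2.
E[W | stage 2] = (5+6+9+13+14)/5 = 47/5.
E[W | stage 3] = (5+9+14)/3 = 28/3.
E[W] = (1/3)·(17/2) + (1/3)·(47/5) + (1/3)·(28/3) = 817/90.

817/90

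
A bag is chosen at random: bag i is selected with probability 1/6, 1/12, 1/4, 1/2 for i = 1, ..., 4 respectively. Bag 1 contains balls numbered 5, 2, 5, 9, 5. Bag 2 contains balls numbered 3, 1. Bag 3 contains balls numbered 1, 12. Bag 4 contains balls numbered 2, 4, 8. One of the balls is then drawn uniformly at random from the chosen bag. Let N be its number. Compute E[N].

599/120

E[N | bag 1] = (5+2+5+9+5)/5 = 26/5.
E[N | bag 2] = (3+1)/2 = 2.
E[N | bag 3] = (1+12)/2 = 13/2.
E[N | bag 4] = (2+4+8)/3 = 14/3.
By the law of total expectation,
E[N] = (1/6)·(26/5) + (1/12)·(2) + (1/4)·(13/2) + (1/2)·(14/3) = 599/120.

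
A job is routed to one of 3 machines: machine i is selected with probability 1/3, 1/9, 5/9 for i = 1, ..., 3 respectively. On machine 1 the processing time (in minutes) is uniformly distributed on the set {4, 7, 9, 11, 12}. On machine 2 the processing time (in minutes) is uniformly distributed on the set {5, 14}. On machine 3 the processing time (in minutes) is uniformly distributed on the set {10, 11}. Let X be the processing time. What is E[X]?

439/45

E[X | machine 1] = (4+7+9+11+12)/5 = 43/5.
E[X | machine 2] = (5+14)/2 = 19/2.
E[X | machine 3] = (10+11)/2 = 21/2.
E[X] = (1/3)·(43/5) + (1/9)·(19/2) + (5/9)·(21/2) = 439/45.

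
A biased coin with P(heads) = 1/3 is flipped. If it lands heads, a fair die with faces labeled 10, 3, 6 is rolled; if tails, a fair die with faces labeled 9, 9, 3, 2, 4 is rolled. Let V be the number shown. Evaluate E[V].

E[V | heads] = (10+3+6)/3 = 19/3.
E[V | tails] = (9+9+3+2+4)/5 = 27/5.
E[V] = (1/3)·(19/3) + (2/3)·(27/5) = 257/45.

257/45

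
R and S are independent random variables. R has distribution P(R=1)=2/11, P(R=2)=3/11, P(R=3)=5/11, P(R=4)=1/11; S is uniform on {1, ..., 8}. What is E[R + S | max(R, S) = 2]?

P(max(R, S) = 2) = 1/11.
Summing (R+S)·P(x,y) over outcomes with max(R, S) = 2 gives 27/88.
E[R + S | max(R, S) = 2] = (27/88) / (1/11) = 27/8.

27/8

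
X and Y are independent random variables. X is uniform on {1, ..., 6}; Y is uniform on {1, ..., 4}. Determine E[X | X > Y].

P(X > Y) = 7/12.
Summing X·P(x,y) over outcomes with X > Y gives 8/3.
E[X | X > Y] = (8/3) / (7/12) = 32/7.

32/7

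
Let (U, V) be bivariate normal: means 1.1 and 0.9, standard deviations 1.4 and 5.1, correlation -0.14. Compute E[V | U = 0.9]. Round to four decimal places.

1.0020

The regression of V on U has slope ρ·σ_V/σ_U and passes through (μ_U, μ_V).
E[V | U=0.9] = 0.9 + (-0.14)·(5.1/1.4)·(0.9 − (1.1)) = 0.9 + (-0.51)·(-0.2) = 1.0020.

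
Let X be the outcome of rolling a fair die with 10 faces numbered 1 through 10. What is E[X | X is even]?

Given X is even, X is equally likely to be any of {2, 4, 6, 8, 10}.
E[X | X is even] = (2 + 4 + 6 + 8 + 10) / 5 = 6.

6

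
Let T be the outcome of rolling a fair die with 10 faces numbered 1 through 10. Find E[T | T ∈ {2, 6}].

P(T ∈ {2, 6}) = 1/5.
Σ over the event: 2·1/10 + 6·1/10 = 4/5.
E[T | T ∈ {2, 6}] = (4/5) / (1/5) = 4.

4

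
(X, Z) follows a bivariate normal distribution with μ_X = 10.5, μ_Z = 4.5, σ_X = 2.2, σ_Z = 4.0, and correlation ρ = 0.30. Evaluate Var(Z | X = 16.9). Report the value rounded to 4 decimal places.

Var(Z | X=x) = (1 − ρ²)·σ_Z².
Var(Z | X=16.9) = (4.0)²·(1 − (0.30)²) = 16·0.91 = 14.5600.

14.5600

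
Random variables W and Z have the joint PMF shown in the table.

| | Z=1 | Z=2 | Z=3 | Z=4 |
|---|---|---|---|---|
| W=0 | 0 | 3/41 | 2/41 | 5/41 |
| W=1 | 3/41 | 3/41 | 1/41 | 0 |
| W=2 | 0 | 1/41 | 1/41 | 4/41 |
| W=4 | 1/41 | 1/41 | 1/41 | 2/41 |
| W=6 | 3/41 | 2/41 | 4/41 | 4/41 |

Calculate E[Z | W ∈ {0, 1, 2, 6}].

P(W ∈ {0, 1, 2, 6}) = 36/41.
Summing Z·P(W=x,Z=y) over the conditioning event gives 100/41.
E[Z | W ∈ {0, 1, 2, 6}] = (100/41) / (36/41) = 25/9.

25/9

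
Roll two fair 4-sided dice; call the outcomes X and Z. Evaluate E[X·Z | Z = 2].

5

Outcomes with Z = 2: (1,2), (2,2), (3,2), (4,2), each with probability 1/16.
E[X·Z | Z = 2] = (2 + 4 + 6 + 8) / 4 = 5.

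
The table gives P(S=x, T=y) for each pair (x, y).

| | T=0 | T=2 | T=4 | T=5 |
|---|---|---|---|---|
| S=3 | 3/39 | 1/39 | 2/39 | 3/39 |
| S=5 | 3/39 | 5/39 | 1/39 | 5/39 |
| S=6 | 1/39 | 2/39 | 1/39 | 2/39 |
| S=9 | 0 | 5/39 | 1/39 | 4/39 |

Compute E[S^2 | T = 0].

138/7

P(T = 0) = 7/39.
Σ S^2·P over the event = 9·(3/39) + 25·(3/39) + 36·(1/39) = 46/13.
E[S^2 | T = 0] = (46/13) / (7/39) = 138/7.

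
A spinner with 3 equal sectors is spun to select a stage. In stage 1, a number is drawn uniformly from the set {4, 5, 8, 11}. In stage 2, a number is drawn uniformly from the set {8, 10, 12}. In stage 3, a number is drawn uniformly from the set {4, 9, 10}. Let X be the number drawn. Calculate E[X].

E[X | stage 1] = (4+5+8+11)/4 = 7.
E[X | stage 2] = (8+10+12)/3 = 10.
E[X | stage 3] = (4+9+10)/3 = 23/3.
By the law of total expectation,
E[X] = (1/3)·(7) + (1/3)·(10) + (1/3)·(23/3) = 74/9.

74/9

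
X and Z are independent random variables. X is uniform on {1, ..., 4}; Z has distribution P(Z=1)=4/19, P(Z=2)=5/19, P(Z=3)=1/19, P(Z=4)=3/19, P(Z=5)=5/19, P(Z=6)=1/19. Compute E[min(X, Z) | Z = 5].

5/2

P(Z = 5) = 5/19.
Summing min(X,Z)·P(x,y) over outcomes with Z = 5 gives 25/38.
E[min(X, Z) | Z = 5] = (25/38) / (5/19) = 5/2.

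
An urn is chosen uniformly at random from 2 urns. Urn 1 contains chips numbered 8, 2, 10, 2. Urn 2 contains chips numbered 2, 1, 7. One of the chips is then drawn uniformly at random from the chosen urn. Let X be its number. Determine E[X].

53/12

E[X | urn 1] = (8+2+10+2)/4 = 11/2.
E[X | urn 2] = (2+1+7)/3 = 10/3.
E[X] = (1/2)·(11/2) + (1/2)·(10/3) = 53/12.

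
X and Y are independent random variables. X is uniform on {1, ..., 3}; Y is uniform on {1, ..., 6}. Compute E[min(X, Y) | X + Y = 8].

5/2

P(X + Y = 8) = 1/9.
Summing min(X,Y)·P(x,y) over outcomes with X + Y = 8 gives 5/18.
E[min(X, Y) | X + Y = 8] = (5/18) / (1/9) = 5/2.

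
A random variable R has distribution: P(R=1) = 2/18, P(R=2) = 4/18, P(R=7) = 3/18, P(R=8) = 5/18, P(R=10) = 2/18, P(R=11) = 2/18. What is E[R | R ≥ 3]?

P(R ≥ 3) = 2/3.
Σ over the event: 7·1/6 + 8·5/18 + 10·1/9 + 11·1/9 = 103/18.
E[R | R ≥ 3] = (103/18) / (2/3) = 103/12.

103/12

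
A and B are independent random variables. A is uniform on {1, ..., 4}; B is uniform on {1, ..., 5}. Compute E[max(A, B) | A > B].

10/3

Outcomes with A > B: (2,1), (3,1), (3,2), (4,1), (4,2), (4,3), each with probability 1/20.
E[max(A, B) | A > B] = (2 + 3 + 3 + 4 + 4 + 4) / 6 = 10/3.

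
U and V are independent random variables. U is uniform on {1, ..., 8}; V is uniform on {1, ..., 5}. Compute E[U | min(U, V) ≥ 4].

6

Outcomes with min(U, V) ≥ 4: (4,4), (4,5), (5,4), (5,5), (6,4), (6,5), (7,4), (7,5), (8,4), (8,5), each with probability 1/40.
E[U | min(U, V) ≥ 4] = (4 + 4 + 5 + 5 + 6 + 6 + 7 + 7 + 8 + 8) / 10 = 6.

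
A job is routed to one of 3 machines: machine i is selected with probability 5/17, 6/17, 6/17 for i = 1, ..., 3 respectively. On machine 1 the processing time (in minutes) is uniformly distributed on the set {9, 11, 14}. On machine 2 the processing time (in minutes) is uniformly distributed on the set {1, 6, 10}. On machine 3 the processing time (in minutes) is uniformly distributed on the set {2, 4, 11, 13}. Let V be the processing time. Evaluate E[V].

E[V | machine 1] = (9+11+14)/3 = 34/3.
E[V | machine 2] = (1+6+10)/3 = 17/3.
E[V | machine 3] = (2+4+11+13)/4 = 15/2.
E[V] = (5/17)·(34/3) + (6/17)·(17/3) + (6/17)·(15/2) = 407/51.

407/51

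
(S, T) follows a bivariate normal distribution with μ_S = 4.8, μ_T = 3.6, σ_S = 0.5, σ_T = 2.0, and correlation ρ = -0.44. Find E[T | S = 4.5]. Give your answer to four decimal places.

For a bivariate normal, E[T | S=x] = μ_T + ρ·(σ_T/σ_S)·(x − μ_S).
E[T | S=4.5] = 3.6 + (-0.44)·(2.0/0.5)·(4.5 − (4.8)) = 3.6 + (-1.76)·(-0.3) = 4.1280.

4.1280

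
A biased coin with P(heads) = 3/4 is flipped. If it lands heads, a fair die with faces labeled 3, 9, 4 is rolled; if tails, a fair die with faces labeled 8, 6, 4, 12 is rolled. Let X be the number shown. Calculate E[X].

47/8

E[X | heads] = (3+9+4)/3 = 16/3.
E[X | tails] = (8+6+4+12)/4 = 15/2.
By the law of total expectation,
E[X] = (3/4)·(16/3) + (1/4)·(15/2) = 47/8.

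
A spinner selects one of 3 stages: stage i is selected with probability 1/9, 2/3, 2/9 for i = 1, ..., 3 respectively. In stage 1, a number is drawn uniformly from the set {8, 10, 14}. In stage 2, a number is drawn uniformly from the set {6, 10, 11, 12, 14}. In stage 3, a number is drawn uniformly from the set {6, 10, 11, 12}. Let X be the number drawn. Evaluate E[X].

2813/270

E[X | stage 1] = (8+10+14)/3 = 32/3.
E[X | stage 2] = (6+10+11+12+14)/5 = 53/5.
E[X | stage 3] = (6+10+11+12)/4 = 39/4.
By the law of total expectation,
E[X] = (1/9)·(32/3) + (2/3)·(53/5) + (2/9)·(39/4) = 2813/270.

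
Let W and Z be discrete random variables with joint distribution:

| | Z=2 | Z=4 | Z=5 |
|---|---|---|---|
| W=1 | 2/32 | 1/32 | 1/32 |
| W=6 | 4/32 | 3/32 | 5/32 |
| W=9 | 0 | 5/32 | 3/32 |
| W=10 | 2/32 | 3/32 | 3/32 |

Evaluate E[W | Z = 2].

P(Z = 2) = 1/4.
Summing W·P(W=x,Z=y) over the conditioning event gives 23/16.
E[W | Z = 2] = (23/16) / (1/4) = 23/4.

23/4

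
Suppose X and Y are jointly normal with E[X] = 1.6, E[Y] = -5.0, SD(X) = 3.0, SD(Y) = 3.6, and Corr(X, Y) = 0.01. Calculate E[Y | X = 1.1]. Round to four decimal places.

E[Y | X=x] = μ_Y + ρ(σ_Y/σ_X)(x − μ_X) for jointly normal variables.
E[Y | X=1.1] = -5.0 + (0.01)·(3.6/3.0)·(1.1 − (1.6)) = -5.0 + (0.012)·(-0.5) = -5.0060.

-5.0060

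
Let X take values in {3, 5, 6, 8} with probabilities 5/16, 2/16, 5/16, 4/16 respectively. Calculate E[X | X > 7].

P(X > 7) = 1/4.
Σ over the event: 8·1/4 = 2.
E[X | X > 7] = (2) / (1/4) = 8.

8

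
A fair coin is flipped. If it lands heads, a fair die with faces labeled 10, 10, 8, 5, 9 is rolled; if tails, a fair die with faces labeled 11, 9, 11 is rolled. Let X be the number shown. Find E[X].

E[X | heads] = (10+10+8+5+9)/5 = 42/5.
E[X | tails] = (11+9+11)/3 = 31/3.
E[X] = (1/2)·(42/5) + (1/2)·(31/3) = 281/30.

281/30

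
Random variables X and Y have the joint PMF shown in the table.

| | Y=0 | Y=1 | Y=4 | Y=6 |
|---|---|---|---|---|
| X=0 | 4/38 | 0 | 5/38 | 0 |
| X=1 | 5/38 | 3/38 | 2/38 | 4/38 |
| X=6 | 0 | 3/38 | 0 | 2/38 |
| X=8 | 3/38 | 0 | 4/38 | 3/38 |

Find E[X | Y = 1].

P(Y = 1) = 3/19.
Σ X·P over the event = 1·(3/38) + 6·(3/38) = 21/38.
E[X | Y = 1] = (21/38) / (3/19) = 7/2.

7/2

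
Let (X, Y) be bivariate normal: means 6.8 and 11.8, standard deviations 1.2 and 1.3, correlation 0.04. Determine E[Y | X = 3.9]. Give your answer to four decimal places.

For a bivariate normal, E[Y | X=x] = μ_Y + ρ·(σ_Y/σ_X)·(x − μ_X).
E[Y | X=3.9] = 11.8 + (0.04)·(1.3/1.2)·(3.9 − (6.8)) = 11.8 + (0.043333)·(-2.9) = 11.6743.

11.6743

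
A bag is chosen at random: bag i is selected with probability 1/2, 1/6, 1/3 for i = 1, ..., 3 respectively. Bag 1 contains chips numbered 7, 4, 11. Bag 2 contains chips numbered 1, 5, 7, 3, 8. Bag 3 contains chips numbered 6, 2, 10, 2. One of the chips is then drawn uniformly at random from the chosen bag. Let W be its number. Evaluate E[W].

92/15

E[W | bag 1] = (7+4+11)/3 = 22/3.
E[W | bag 2] = (1+5+7+3+8)/5 = 24/5.
E[W | bag 3] = (6+2+10+2)/4 = 5.
By the law of total expectation,
E[W] = (1/2)·(22/3) + (1/6)·(24/5) + (1/3)·(5) = 92/15.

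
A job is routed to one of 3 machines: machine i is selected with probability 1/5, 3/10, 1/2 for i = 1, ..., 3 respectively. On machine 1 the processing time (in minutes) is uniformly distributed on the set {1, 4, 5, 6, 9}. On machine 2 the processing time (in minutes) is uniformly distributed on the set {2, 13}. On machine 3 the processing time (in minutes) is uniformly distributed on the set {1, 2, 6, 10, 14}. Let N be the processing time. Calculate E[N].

E[N | machine 1] = (1+4+5+6+9)/5 = 5.
E[N | machine 2] = (2+13)/2 = 15/2.
E[N | machine 3] = (1+2+6+10+14)/5 = 33/5.
E[N] = (1/5)·(5) + (3/10)·(15/2) + (1/2)·(33/5) = 131/20.

131/20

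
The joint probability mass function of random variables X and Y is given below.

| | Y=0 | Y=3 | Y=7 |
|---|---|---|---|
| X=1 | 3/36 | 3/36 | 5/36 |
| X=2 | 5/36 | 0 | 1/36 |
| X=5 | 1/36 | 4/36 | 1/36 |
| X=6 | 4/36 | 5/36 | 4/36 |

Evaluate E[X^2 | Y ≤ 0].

192/13

P(Y ≤ 0) = 13/36.
Σ X^2·P over the event = 1·(3/36) + 4·(5/36) + 25·(1/36) + 36·(4/36) = 16/3.
E[X^2 | Y ≤ 0] = (16/3) / (13/36) = 192/13.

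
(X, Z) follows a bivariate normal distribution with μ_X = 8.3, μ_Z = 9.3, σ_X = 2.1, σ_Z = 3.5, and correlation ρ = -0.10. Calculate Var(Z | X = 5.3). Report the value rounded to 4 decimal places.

12.1275

For a bivariate normal, Var(Z | X=x) = σ_Z²(1 − ρ²).
Var(Z | X=5.3) = (3.5)²·(1 − (-0.10)²) = 12.25·0.99 = 12.1275.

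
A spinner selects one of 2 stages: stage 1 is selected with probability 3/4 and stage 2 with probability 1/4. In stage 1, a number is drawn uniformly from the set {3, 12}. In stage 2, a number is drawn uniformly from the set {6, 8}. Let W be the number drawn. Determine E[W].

E[W | stage 1] = (3+12)/2 = 15/2.
E[W | stage 2] = (6+8)/2 = 7.
By the law of total expectation,
E[W] = (3/4)·(15/2) + (1/4)·(7) = 59/8.

59/8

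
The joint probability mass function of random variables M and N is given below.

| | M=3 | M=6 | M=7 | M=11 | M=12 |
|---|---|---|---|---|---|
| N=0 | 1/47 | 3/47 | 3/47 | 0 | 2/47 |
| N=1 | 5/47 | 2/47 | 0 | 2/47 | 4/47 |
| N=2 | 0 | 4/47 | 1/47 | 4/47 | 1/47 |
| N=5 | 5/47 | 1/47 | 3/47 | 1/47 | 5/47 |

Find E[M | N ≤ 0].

22/3

P(N ≤ 0) = 9/47.
Σ M·P over the event = 3·(1/47) + 6·(3/47) + 7·(3/47) + 12·(2/47) = 66/47.
E[M | N ≤ 0] = (66/47) / (9/47) = 22/3.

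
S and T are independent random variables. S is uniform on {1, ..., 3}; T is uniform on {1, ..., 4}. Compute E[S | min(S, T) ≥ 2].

5/2

Outcomes with min(S, T) ≥ 2: (2,2), (2,3), (2,4), (3,2), (3,3), (3,4), each with probability 1/12.
E[S | min(S, T) ≥ 2] = (2 + 2 + 2 + 3 + 3 + 3) / 6 = 5/2.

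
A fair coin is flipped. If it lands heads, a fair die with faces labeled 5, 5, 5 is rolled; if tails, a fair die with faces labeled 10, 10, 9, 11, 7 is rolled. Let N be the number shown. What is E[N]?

E[N | heads] = (5+5+5)/3 = 5.
E[N | tails] = (10+10+9+11+7)/5 = 47/5.
By the law of total expectation,
E[N] = (1/2)·(5) + (1/2)·(47/5) = 36/5.

36/5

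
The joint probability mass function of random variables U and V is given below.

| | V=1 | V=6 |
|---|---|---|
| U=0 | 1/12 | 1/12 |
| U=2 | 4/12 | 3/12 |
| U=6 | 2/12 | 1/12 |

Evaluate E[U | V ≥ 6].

12/5

P(V ≥ 6) = 5/12.
Σ U·P over the event = 0·(1/12) + 2·(3/12) + 6·(1/12) = 1.
E[U | V ≥ 6] = (1) / (5/12) = 12/5.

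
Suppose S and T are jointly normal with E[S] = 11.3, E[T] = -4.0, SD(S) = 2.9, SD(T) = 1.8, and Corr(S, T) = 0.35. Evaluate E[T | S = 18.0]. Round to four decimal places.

-2.5445

E[T | S=x] = μ_T + ρ(σ_T/σ_S)(x − μ_S) for jointly normal variables.
E[T | S=18.0] = -4.0 + (0.35)·(1.8/2.9)·(18.0 − (11.3)) = -4.0 + (0.21724)·(6.7) = -2.5445.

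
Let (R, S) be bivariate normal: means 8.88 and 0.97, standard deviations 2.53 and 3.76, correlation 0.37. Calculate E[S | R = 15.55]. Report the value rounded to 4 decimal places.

4.6377

For a bivariate normal, E[S | R=x] = μ_S + ρ·(σ_S/σ_R)·(x − μ_R).
E[S | R=15.55] = 0.97 + (0.37)·(3.76/2.53)·(15.55 − (8.88)) = 0.97 + (0.54988)·(6.67) = 4.6377.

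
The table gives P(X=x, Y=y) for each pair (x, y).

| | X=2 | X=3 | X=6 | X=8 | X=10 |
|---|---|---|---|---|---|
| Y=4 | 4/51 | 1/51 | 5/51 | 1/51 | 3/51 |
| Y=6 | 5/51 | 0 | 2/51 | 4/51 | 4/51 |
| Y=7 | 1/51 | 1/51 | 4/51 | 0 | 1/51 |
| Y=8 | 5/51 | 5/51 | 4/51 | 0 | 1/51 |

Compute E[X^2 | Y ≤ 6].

P(Y ≤ 6) = 29/51.
Summing X^2·P(X=x,Y=y) over the conditioning event gives 439/17.
E[X^2 | Y ≤ 6] = (439/17) / (29/51) = 1317/29.

1317/29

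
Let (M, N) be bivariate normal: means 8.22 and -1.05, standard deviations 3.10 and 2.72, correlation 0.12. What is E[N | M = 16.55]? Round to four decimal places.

For a bivariate normal, E[N | M=x] = μ_N + ρ·(σ_N/σ_M)·(x − μ_M).
E[N | M=16.55] = -1.05 + (0.12)·(2.72/3.10)·(16.55 − (8.22)) = -1.05 + (0.10529)·(8.33) = -0.1729.

-0.1729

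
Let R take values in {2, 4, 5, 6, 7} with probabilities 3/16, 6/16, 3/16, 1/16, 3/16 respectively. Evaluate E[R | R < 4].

2

P(R < 4) = 3/16.
Σ over the event: 2·3/16 = 3/8.
E[R | R < 4] = (3/8) / (3/16) = 2.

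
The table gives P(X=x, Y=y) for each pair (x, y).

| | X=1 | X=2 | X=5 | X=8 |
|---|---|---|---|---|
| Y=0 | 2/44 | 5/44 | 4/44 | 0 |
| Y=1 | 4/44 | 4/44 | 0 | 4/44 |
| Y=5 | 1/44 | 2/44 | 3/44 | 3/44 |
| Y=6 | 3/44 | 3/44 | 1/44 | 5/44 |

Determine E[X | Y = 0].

32/11

P(Y = 0) = 1/4.
Σ X·P over the event = 1·(2/44) + 2·(5/44) + 5·(4/44) = 8/11.
E[X | Y = 0] = (8/11) / (1/4) = 32/11.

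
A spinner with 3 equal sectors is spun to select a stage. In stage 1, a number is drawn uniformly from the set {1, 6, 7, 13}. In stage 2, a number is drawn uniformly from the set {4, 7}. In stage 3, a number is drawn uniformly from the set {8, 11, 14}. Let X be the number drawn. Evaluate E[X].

E[X | stage 1] = (1+6+7+13)/4 = 27/4.
E[X | stage 2] = (4+7)/2 = 11/2.
E[X | stage 3] = (8+11+14)/3 = 11.
By the law of total expectation,
E[X] = (1/3)·(27/4) + (1/3)·(11/2) + (1/3)·(11) = 31/4.

31/4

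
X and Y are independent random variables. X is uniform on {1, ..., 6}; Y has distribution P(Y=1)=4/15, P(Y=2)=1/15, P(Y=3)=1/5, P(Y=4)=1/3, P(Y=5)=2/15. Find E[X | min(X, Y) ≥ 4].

5

P(min(X, Y) ≥ 4) = 7/30.
Summing X·P(x,y) over outcomes with min(X, Y) ≥ 4 gives 7/6.
E[X | min(X, Y) ≥ 4] = (7/6) / (7/30) = 5.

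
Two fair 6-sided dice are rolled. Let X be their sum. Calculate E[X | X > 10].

34/3

P(X > 10) = 1/12.
Σ over the event: 11·1/18 + 12·1/36 = 17/18.
E[X | X > 10] = (17/18) / (1/12) = 34/3.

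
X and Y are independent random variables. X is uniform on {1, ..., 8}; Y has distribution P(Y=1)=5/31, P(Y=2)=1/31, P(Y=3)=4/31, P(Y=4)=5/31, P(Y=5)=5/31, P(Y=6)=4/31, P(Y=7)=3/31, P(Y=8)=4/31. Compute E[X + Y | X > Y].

978/107

P(X > Y) = 107/248.
Summing (X+Y)·P(x,y) over outcomes with X > Y gives 489/124.
E[X + Y | X > Y] = (489/124) / (107/248) = 978/107.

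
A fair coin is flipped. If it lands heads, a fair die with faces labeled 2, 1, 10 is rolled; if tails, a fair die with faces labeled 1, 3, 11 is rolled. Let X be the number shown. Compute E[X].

E[X | heads] = (2+1+10)/3 = 13/3.
E[X | tails] = (1+3+11)/3 = 5.
E[X] = (1/2)·(13/3) + (1/2)·(5) = 14/3.

14/3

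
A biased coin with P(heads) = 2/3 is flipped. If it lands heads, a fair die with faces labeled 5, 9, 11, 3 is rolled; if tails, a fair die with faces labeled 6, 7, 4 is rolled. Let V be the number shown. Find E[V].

E[V | heads] = (5+9+11+3)/4 = 7.
E[V | tails] = (6+7+4)/3 = 17/3.
By the law of total expectation,
E[V] = (2/3)·(7) + (1/3)·(17/3) = 59/9.

59/9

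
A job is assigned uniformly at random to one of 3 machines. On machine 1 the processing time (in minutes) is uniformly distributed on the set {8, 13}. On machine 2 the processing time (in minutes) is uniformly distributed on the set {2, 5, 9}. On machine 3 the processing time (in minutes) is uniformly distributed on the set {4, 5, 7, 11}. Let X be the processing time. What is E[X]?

E[X | machine 1] = (8+13)/2 = 21/2.
E[X | machine 2] = (2+5+9)/3 = 16/3.
E[X | machine 3] = (4+5+7+11)/4 = 27/4.
E[X] = (1/3)·(21/2) + (1/3)·(16/3) + (1/3)·(27/4) = 271/36.

271/36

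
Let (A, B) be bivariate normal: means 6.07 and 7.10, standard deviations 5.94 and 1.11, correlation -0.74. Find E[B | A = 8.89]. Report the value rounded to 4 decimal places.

6.7100

For a bivariate normal, E[B | A=x] = μ_B + ρ·(σ_B/σ_A)·(x − μ_A).
E[B | A=8.89] = 7.10 + (-0.74)·(1.11/5.94)·(8.89 − (6.07)) = 7.10 + (-0.138283)·(2.82) = 6.7100.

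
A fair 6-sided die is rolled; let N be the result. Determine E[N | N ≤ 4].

Given N ≤ 4, N is equally likely to be any of {1, 2, 3, 4}.
E[N | N ≤ 4] = (1 + 2 + 3 + 4) / 4 = 5/2.

5/2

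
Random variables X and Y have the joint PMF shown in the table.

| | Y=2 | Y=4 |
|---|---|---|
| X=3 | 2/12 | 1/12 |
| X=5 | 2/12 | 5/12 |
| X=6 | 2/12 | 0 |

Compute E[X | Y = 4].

P(Y = 4) = 1/2.
Σ X·P over the event = 3·(1/12) + 5·(5/12) = 7/3.
E[X | Y = 4] = (7/3) / (1/2) = 14/3.

14/3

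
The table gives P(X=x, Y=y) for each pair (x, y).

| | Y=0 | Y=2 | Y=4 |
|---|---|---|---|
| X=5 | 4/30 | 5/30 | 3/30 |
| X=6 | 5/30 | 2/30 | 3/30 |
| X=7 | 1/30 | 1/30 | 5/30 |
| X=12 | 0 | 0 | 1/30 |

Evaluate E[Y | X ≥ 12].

P(X ≥ 12) = 1/30.
Σ Y·P over the event = 4·(1/30) = 2/15.
E[Y | X ≥ 12] = (2/15) / (1/30) = 4.

4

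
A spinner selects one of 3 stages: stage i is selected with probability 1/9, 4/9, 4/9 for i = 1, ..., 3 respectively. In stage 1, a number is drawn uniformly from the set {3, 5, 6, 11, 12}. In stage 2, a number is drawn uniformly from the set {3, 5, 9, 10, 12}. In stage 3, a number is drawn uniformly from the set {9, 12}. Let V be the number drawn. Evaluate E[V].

403/45

E[V | stage 1] = (3+5+6+11+12)/5 = 37/5.
E[V | stage 2] = (3+5+9+10+12)/5 = 39/5.
E[V | stage 3] = (9+12)/2 = 21/2.
By the law of total expectation,
E[V] = (1/9)·(37/5) + (4/9)·(39/5) + (4/9)·(21/2) = 403/45.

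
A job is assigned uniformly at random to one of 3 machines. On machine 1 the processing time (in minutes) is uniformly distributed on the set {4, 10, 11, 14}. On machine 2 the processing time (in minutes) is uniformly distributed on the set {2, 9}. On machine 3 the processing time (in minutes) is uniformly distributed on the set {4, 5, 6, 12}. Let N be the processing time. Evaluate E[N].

22/3

E[N | machine 1] = (4+10+11+14)/4 = 39/4.
E[N | machine 2] = (2+9)/2 = 11/2.
E[N | machine 3] = (4+5+6+12)/4 = 27/4.
By the law of total expectation,
E[N] = (1/3)·(39/4) + (1/3)·(11/2) + (1/3)·(27/4) = 22/3.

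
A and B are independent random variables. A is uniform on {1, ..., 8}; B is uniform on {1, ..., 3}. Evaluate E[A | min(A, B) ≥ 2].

P(min(A, B) ≥ 2) = 7/12.
Summing A·P(x,y) over outcomes with min(A, B) ≥ 2 gives 35/12.
E[A | min(A, B) ≥ 2] = (35/12) / (7/12) = 5.

5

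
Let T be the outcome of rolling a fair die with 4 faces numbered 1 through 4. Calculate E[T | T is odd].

Given T is odd, T is equally likely to be any of {1, 3}.
E[T | T is odd] = (1 + 3) / 2 = 2.

2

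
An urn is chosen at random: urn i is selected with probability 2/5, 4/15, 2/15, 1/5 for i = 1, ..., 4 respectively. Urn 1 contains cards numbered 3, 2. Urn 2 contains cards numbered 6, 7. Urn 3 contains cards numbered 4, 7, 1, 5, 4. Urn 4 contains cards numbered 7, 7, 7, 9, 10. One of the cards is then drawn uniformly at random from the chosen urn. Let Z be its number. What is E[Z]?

E[Z | urn 1] = (3+2)/2 = 5/2.
E[Z | urn 2] = (6+7)/2 = 13/2.
E[Z | urn 3] = (4+7+1+5+4)/5 = 21/5.
E[Z | urn 4] = (7+7+7+9+10)/5 = 8.
By the law of total expectation,
E[Z] = (2/5)·(5/2) + (4/15)·(13/2) + (2/15)·(21/5) + (1/5)·(8) = 367/75.

367/75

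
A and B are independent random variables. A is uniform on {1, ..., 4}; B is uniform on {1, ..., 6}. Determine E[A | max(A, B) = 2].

P(max(A, B) = 2) = 1/8.
Summing A·P(x,y) over outcomes with max(A, B) = 2 gives 5/24.
E[A | max(A, B) = 2] = (5/24) / (1/8) = 5/3.

5/3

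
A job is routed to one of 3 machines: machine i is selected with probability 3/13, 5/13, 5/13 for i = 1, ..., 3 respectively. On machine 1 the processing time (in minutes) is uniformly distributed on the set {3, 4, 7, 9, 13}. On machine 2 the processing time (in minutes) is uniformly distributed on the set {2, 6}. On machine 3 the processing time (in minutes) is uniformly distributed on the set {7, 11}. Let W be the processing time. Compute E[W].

433/65

E[W | machine 1] = (3+4+7+9+13)/5 = 36/5.
E[W | machine 2] = (2+6)/2 = 4.
E[W | machine 3] = (7+11)/2 = 9.
E[W] = (3/13)·(36/5) + (5/13)·(4) + (5/13)·(9) = 433/65.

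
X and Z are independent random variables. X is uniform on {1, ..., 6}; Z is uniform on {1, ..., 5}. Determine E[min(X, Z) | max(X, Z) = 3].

9/5

Outcomes with max(X, Z) = 3: (1,3), (2,3), (3,1), (3,2), (3,3), each with probability 1/30.
E[min(X, Z) | max(X, Z) = 3] = (1 + 2 + 1 + 2 + 3) / 5 = 9/5.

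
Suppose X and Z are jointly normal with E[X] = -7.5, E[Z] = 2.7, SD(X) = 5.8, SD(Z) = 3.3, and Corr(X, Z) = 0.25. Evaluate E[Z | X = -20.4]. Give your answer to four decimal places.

0.8651

E[Z | X=x] = μ_Z + ρ(σ_Z/σ_X)(x − μ_X) for jointly normal variables.
E[Z | X=-20.4] = 2.7 + (0.25)·(3.3/5.8)·(-20.4 − (-7.5)) = 2.7 + (0.14224)·(-12.9) = 0.8651.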